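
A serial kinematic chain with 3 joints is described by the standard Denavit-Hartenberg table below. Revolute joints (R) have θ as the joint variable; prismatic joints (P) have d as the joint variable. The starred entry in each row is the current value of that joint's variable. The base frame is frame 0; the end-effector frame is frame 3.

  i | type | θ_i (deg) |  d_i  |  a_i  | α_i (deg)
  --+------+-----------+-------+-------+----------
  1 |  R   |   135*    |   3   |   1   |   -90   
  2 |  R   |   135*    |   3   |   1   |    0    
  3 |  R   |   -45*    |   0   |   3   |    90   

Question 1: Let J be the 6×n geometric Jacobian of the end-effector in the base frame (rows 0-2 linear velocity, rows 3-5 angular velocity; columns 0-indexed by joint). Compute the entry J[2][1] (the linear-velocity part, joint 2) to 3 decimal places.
axis z_1 = (-0.7071,-0.7071,0.0000); lever o_n−o_1 = (-1.6213,-2.6213,-3.7071)
cross product → J_v[:, 1] = (2.6213,-2.6213,0.7071)
J_ω[:, 1] = z_1
entry J[2][1] = 0.7071

0.707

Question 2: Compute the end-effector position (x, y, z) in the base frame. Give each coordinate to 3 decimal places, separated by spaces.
after link 1: o_1 = (-0.7071, 0.7071, 3.0000)
after link 2: o_2 = (-2.3284, -1.9142, 2.2929)
after link 3: o_3 = (-2.3284, -1.9142, -0.7071)

-2.328 -1.914 -0.707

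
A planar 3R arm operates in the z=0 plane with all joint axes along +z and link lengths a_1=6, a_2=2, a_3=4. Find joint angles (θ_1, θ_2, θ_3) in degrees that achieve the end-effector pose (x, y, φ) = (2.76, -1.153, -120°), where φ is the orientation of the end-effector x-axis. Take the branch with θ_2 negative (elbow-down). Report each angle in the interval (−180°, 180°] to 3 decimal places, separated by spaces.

wrist centre = target − a_3·(cos φ, sin φ) = (4.7600, 2.3111)
cos θ_2 = (27.9988−6²−2²)/(2·6·2) = -0.5001; θ_2 = -120.0033° (elbow-down)
β = atan2(2.3111,4.7600) = 25.8978°; ψ = atan2(-1.7320,4.9999) = -19.1064°
θ_1 = β − ψ = 45.0041°
θ_3 = φ − θ_1 − θ_2 = -45.0008° (wrapped to (-180°,180°])

45.004 -120.003 -45.001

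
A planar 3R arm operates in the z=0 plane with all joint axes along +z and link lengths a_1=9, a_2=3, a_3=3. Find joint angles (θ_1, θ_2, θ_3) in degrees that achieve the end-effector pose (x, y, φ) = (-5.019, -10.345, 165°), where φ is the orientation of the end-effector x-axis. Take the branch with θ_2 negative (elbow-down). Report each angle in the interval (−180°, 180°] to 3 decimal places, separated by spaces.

-90.000 -44.996 -60.004

wrist centre = target − a_3·(cos φ, sin φ) = (-2.1212, -11.1215)
cos θ_2 = (128.1864−9²−3²)/(2·9·3) = 0.7072; θ_2 = -44.9961° (elbow-down)
β = atan2(-11.1215,-2.1212) = -100.7985°; ψ = atan2(-2.1212,11.1215) = -10.7982°
θ_1 = β − ψ = -90.0002°
θ_3 = φ − θ_1 − θ_2 = -60.0037° (wrapped to (-180°,180°])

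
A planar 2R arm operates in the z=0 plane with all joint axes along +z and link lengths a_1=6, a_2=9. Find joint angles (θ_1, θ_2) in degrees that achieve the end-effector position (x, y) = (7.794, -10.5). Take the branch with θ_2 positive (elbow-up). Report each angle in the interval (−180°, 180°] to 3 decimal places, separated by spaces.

cos θ_2 = (170.9964−6²−9²)/(2·6·9) = 0.5000; θ_2 = 60.0022° (elbow-up)
β = atan2(-10.5000,7.7940) = -53.4140°; ψ = atan2(7.7944,10.4997) = 36.5882°
θ_1 = β − ψ = -90.0022°

-90.002 60.002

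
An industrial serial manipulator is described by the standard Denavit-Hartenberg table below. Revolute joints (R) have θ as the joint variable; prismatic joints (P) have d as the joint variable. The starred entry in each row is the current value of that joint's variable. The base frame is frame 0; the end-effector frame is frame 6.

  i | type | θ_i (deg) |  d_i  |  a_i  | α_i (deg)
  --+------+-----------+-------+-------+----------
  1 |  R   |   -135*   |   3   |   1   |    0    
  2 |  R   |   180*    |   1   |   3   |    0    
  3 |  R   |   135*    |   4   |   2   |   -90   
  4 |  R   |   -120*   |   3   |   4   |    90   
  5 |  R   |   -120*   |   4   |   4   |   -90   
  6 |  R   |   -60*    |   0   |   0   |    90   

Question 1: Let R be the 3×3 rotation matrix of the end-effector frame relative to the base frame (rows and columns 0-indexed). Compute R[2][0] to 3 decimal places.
End-effector x-axis (col 0 of R) = (0.6250,0.4330,-0.6495)
R[2][0] = -0.6495

-0.650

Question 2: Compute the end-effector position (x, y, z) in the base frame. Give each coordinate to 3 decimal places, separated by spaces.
after link 1: o_1 = (-0.7071, -0.7071, 3.0000)
after link 2: o_2 = (1.4142, 1.4142, 4.0000)
after link 3: o_3 = (-0.5858, 1.4142, 8.0000)
after link 4: o_4 = (1.4142, -1.5858, 11.4641)
after link 5: o_5 = (3.8783, 1.8783, 7.7321)
after link 6: o_6 = (3.8783, 1.8783, 7.7321)

3.878 1.878 7.732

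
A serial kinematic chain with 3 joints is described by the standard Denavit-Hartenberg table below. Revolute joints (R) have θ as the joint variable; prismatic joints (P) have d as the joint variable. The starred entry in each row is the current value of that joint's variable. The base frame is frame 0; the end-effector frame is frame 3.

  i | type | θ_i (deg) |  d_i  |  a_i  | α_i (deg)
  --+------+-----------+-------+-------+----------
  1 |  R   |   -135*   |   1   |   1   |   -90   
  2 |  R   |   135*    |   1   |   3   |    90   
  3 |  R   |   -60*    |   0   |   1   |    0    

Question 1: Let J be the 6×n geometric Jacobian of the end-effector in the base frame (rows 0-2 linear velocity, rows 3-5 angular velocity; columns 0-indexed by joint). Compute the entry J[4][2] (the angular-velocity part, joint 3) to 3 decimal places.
axis z_2 = (-0.5000,-0.5000,-0.7071); lever o_n−o_2 = (-0.3624,0.8624,-0.3536)
cross product → J_v[:, 2] = (0.7866,0.0795,-0.6124)
J_ω[:, 2] = z_2
entry J[4][2] = -0.5000

-0.500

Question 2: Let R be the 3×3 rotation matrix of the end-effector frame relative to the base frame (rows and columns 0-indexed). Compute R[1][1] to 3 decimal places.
0.079

End-effector y-axis (col 1 of R) = (0.7866,0.0795,-0.6124)
R[1][1] = 0.0795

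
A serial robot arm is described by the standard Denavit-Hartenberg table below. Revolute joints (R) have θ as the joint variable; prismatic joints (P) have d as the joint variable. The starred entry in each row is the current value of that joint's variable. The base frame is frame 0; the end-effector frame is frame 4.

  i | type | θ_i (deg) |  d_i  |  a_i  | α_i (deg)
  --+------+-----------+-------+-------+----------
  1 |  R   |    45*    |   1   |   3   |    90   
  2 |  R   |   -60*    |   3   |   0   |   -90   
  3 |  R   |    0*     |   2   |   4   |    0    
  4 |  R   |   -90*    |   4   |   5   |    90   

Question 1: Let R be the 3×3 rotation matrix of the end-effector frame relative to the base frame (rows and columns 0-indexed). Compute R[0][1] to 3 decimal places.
0.612

End-effector y-axis (col 1 of R) = (0.6124,0.6124,0.5000)
R[0][1] = 0.6124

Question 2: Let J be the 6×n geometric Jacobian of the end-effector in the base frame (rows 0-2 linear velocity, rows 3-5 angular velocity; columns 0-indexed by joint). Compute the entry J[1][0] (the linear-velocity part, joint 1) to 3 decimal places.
12.867

axis z_0 = ẑ; lever o_n−o_0 = (12.8666,1.5529,0.5359)
cross product → J_v[:, 0] = (-1.5529,12.8666,0.0000)
J_ω[:, 0] = z_0
entry J[1][0] = 12.8666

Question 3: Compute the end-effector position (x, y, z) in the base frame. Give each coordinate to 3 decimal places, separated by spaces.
after link 1: o_1 = (2.1213, 2.1213, 1.0000)
after link 2: o_2 = (4.2426, -0.0000, 1.0000)
after link 3: o_3 = (6.8816, 2.6390, -1.4641)
after link 4: o_4 = (12.8666, 1.5529, 0.5359)

12.867 1.553 0.536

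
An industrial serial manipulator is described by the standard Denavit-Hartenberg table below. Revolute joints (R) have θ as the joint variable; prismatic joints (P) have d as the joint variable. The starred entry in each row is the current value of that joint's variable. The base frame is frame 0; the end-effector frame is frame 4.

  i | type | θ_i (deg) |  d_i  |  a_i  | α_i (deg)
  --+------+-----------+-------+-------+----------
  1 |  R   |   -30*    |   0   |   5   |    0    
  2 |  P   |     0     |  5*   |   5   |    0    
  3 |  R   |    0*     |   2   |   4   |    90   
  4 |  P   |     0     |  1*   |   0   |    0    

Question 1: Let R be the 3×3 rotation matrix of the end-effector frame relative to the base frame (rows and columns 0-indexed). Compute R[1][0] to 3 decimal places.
End-effector x-axis (col 0 of R) = (0.8660,-0.5000,0.0000)
R[1][0] = -0.5000

-0.500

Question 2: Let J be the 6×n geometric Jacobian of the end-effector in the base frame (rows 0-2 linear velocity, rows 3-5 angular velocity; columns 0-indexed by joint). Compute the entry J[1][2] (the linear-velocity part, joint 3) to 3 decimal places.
2.964

axis z_2 = (0.0000,0.0000,1.0000); lever o_n−o_2 = (2.9641,-2.8660,2.0000)
cross product → J_v[:, 2] = (2.8660,2.9641,-0.0000)
J_ω[:, 2] = z_2
entry J[1][2] = 2.9641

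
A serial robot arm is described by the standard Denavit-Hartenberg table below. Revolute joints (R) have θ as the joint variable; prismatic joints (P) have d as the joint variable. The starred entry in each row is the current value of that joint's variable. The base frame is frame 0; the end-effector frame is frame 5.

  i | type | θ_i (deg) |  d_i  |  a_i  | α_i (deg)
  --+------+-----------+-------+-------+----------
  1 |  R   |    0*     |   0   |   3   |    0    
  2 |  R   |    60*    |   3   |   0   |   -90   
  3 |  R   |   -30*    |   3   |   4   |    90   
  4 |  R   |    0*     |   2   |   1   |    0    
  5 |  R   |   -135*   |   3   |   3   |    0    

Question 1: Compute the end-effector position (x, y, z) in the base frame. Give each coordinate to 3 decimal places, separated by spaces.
after link 1: o_1 = (3.0000, 0.0000, 0.0000)
after link 2: o_2 = (3.0000, 0.0000, 3.0000)
after link 3: o_3 = (2.1340, 4.5000, 5.0000)
after link 4: o_4 = (2.0670, 4.3840, 7.2321)
after link 5: o_5 = (2.2355, 0.4333, 8.7695)

2.236 0.433 8.769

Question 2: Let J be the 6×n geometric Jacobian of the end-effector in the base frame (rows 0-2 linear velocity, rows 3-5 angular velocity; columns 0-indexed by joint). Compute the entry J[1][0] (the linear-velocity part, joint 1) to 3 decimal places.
axis z_0 = ẑ; lever o_n−o_0 = (2.2355,0.4333,8.7695)
cross product → J_v[:, 0] = (-0.4333,2.2355,0.0000)
J_ω[:, 0] = z_0
entry J[1][0] = 2.2355

2.236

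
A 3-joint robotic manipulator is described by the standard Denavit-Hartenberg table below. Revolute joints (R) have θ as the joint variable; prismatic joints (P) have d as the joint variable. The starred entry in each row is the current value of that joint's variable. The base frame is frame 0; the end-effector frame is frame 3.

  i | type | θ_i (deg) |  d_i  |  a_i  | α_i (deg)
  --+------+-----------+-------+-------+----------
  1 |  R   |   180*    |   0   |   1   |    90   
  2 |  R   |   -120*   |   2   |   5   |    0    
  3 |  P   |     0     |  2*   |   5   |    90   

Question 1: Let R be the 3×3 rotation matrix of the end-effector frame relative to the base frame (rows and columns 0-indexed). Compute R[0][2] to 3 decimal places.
0.866

End-effector z-axis (col 2 of R) = (0.8660,-0.0000,0.5000)
R[0][2] = 0.8660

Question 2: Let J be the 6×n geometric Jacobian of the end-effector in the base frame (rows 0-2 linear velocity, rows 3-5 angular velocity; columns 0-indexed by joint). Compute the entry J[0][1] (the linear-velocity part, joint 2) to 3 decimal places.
-8.660

axis z_1 = (0.0000,1.0000,0.0000); lever o_n−o_1 = (5.0000,4.0000,-8.6603)
cross product → J_v[:, 1] = (-8.6603,0.0000,-5.0000)
J_ω[:, 1] = z_1
entry J[0][1] = -8.6603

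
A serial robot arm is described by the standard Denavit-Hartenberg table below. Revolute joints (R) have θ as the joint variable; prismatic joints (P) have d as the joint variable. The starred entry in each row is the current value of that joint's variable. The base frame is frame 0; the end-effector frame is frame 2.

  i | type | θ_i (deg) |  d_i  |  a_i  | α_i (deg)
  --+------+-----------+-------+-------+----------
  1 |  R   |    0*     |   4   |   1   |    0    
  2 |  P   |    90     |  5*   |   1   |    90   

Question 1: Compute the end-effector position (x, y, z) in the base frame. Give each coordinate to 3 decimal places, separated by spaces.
after link 1: o_1 = (1.0000, 0.0000, 4.0000)
after link 2: o_2 = (1.0000, 1.0000, 9.0000)

1.000 1.000 9.000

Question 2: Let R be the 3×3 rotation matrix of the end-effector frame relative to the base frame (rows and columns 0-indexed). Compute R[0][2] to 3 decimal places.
1.000

End-effector z-axis (col 2 of R) = (1.0000,-0.0000,0.0000)
R[0][2] = 1.0000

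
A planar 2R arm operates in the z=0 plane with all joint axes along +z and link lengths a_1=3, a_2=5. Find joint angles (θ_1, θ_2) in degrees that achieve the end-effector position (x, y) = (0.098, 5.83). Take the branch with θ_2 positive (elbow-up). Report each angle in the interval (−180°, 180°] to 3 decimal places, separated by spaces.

cos θ_2 = (33.9985−3²−5²)/(2·3·5) = -0.0000; θ_2 = 90.0029° (elbow-up)
β = atan2(5.8300,0.0980) = 89.0370°; ψ = atan2(5.0000,2.9998) = 59.0383°
θ_1 = β − ψ = 29.9986°

29.999 90.003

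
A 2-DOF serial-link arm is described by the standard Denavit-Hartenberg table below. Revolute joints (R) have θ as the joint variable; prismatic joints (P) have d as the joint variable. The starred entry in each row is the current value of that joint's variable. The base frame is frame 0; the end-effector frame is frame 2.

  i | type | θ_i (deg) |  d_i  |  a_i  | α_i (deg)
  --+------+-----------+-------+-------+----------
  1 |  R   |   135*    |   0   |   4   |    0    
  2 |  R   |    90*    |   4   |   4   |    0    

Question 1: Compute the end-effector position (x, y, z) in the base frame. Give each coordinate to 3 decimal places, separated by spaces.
after link 1: o_1 = (-2.8284, 2.8284, 0.0000)
after link 2: o_2 = (-5.6569, 0.0000, 4.0000)

-5.657 0.000 4.000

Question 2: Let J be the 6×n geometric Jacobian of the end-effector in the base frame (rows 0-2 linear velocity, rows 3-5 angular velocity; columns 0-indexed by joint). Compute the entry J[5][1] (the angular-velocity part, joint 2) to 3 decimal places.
axis z_1 = (0.0000,0.0000,1.0000); lever o_n−o_1 = (-2.8284,-2.8284,4.0000)
cross product → J_v[:, 1] = (2.8284,-2.8284,0.0000)
J_ω[:, 1] = z_1
entry J[5][1] = 1.0000

1.000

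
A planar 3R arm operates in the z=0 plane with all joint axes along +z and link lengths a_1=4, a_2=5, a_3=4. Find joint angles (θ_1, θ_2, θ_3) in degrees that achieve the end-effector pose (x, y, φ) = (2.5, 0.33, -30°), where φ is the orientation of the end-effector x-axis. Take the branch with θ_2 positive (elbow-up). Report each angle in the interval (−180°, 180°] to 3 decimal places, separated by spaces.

wrist centre = target − a_3·(cos φ, sin φ) = (-0.9641, 2.3300)
cos θ_2 = (6.3584−4²−5²)/(2·4·5) = -0.8660; θ_2 = 150.0017° (elbow-up)
β = atan2(2.3300,-0.9641) = 112.4787°; ψ = atan2(2.4999,-0.3302) = 97.5245°
θ_1 = β − ψ = 14.9542°
θ_3 = φ − θ_1 − θ_2 = 165.0441° (wrapped to (-180°,180°])

14.954 150.002 165.044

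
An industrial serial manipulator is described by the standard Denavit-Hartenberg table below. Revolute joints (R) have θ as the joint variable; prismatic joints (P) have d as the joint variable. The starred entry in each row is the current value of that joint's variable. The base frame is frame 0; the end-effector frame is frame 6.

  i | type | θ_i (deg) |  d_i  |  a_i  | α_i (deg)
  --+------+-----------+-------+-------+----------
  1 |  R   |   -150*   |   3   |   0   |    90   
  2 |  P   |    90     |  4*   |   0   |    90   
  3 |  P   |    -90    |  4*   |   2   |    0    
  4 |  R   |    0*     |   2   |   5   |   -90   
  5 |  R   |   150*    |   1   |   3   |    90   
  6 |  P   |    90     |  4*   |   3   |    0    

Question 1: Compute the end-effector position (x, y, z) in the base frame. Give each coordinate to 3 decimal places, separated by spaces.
after link 1: o_1 = (0.0000, 0.0000, 3.0000)
after link 2: o_2 = (-2.0000, 3.4641, 3.0000)
after link 3: o_3 = (-4.4641, -0.2679, 3.0000)
after link 4: o_4 = (-3.6962, -5.5981, 3.0000)
after link 5: o_5 = (-3.6962, -2.5981, 4.0000)
after link 6: o_6 = (0.3038, -2.5981, 7.0000)

0.304 -2.598 7.000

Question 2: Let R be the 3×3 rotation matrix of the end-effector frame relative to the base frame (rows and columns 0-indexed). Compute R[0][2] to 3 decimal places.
End-effector z-axis (col 2 of R) = (1.0000,-0.0000,0.0000)
R[0][2] = 1.0000

1.000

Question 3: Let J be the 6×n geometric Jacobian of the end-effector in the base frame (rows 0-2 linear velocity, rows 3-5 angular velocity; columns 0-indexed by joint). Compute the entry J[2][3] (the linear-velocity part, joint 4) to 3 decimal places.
axis z_3 = (-0.8660,-0.5000,-0.0000); lever o_n−o_3 = (4.7679,-2.3301,4.0000)
cross product → J_v[:, 3] = (-2.0000,3.4641,4.4019)
J_ω[:, 3] = z_3
entry J[2][3] = 4.4019

4.402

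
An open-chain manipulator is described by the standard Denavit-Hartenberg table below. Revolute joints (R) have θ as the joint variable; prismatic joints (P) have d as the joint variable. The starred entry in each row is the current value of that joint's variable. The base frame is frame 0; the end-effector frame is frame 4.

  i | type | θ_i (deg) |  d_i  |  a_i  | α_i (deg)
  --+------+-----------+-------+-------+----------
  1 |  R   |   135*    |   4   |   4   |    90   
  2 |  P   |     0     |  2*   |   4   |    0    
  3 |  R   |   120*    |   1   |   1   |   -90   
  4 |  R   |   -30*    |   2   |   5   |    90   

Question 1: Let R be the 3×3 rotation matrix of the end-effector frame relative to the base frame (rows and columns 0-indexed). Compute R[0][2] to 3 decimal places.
0.436

End-effector z-axis (col 2 of R) = (0.4356,0.7891,-0.4330)
R[0][2] = 0.4356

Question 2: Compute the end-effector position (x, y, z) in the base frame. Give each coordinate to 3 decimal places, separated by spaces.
1.341 6.437 7.616

after link 1: o_1 = (-2.8284, 2.8284, 4.0000)
after link 2: o_2 = (-4.2426, 7.0711, 4.0000)
after link 3: o_3 = (-3.1820, 7.4246, 4.8660)
after link 4: o_4 = (1.3415, 6.4367, 7.6160)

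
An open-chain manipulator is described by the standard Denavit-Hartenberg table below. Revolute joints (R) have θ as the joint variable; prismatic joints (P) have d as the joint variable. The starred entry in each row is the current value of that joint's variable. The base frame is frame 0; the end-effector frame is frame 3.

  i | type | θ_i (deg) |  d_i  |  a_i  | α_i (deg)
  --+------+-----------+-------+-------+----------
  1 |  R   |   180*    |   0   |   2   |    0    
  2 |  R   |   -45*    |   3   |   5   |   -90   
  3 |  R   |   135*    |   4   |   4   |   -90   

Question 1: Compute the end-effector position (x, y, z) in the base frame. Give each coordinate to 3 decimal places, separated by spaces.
-6.364 -1.293 0.172

after link 1: o_1 = (-2.0000, 0.0000, 0.0000)
after link 2: o_2 = (-5.5355, 3.5355, 3.0000)
after link 3: o_3 = (-6.3640, -1.2929, 0.1716)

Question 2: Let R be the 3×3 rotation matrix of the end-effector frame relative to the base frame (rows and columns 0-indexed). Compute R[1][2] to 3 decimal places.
-0.500

End-effector z-axis (col 2 of R) = (0.5000,-0.5000,0.7071)
R[1][2] = -0.5000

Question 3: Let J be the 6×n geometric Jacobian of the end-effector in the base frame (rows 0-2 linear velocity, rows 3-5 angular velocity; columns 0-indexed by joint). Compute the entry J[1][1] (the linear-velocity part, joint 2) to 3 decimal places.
axis z_1 = (0.0000,0.0000,1.0000); lever o_n−o_1 = (-4.3640,-1.2929,0.1716)
cross product → J_v[:, 1] = (1.2929,-4.3640,0.0000)
J_ω[:, 1] = z_1
entry J[1][1] = -4.3640

-4.364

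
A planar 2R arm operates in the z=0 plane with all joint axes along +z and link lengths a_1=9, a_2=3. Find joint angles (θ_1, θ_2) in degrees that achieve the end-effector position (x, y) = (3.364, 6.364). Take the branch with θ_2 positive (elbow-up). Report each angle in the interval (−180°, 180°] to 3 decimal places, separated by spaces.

cos θ_2 = (51.8170−9²−3²)/(2·9·3) = -0.7071; θ_2 = 134.9989° (elbow-up)
β = atan2(6.3640,3.3640) = 62.1391°; ψ = atan2(2.1214,6.8787) = 17.1395°
θ_1 = β − ψ = 44.9996°

45.000 134.999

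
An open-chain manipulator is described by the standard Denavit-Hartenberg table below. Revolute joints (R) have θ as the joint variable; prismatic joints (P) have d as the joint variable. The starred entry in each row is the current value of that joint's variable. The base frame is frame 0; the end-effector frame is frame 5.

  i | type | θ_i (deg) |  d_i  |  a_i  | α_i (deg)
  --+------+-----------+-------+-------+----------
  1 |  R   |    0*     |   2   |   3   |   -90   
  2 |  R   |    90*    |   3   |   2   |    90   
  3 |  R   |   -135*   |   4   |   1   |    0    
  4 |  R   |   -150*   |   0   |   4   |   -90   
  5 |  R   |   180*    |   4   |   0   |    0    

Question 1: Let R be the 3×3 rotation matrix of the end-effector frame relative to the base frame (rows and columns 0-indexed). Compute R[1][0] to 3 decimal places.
-0.966

End-effector x-axis (col 0 of R) = (-0.0000,-0.9659,0.2588)
R[1][0] = -0.9659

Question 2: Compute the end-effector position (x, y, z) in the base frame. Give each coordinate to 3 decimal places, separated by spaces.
7.000 7.192 3.536

after link 1: o_1 = (3.0000, 0.0000, 2.0000)
after link 2: o_2 = (3.0000, 3.0000, 0.0000)
after link 3: o_3 = (7.0000, 2.2929, 0.7071)
after link 4: o_4 = (7.0000, 6.1566, -0.3282)
after link 5: o_5 = (7.0000, 7.1919, 3.5355)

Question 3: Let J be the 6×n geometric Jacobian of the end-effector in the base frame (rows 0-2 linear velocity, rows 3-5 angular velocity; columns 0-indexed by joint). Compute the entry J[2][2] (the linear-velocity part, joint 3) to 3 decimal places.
axis z_2 = (1.0000,0.0000,0.0000); lever o_n−o_2 = (4.0000,4.1919,3.5355)
cross product → J_v[:, 2] = (-0.0000,-3.5355,4.1919)
J_ω[:, 2] = z_2
entry J[2][2] = 4.1919

4.192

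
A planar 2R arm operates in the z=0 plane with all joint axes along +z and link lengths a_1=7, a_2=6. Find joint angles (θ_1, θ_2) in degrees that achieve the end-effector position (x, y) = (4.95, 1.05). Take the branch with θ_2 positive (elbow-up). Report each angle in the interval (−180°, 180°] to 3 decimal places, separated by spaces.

cos θ_2 = (25.6050−7²−6²)/(2·7·6) = -0.7071; θ_2 = 134.9981° (elbow-up)
β = atan2(1.0500,4.9500) = 11.9761°; ψ = atan2(4.2428,2.7575) = 56.9791°
θ_1 = β − ψ = -45.0029°

-45.003 134.998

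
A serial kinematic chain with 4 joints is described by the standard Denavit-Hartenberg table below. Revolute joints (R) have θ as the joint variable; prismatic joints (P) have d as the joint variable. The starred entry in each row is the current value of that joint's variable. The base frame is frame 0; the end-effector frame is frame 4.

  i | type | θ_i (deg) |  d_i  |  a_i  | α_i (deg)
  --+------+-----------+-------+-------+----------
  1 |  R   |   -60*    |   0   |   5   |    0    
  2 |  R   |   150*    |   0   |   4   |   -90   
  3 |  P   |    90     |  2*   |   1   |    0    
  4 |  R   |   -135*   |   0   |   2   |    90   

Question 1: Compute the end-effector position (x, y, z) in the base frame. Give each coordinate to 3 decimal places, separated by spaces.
0.500 1.084 0.414

after link 1: o_1 = (2.5000, -4.3301, 0.0000)
after link 2: o_2 = (2.5000, -0.3301, 0.0000)
after link 3: o_3 = (0.5000, -0.3301, -1.0000)
after link 4: o_4 = (0.5000, 1.0841, 0.4142)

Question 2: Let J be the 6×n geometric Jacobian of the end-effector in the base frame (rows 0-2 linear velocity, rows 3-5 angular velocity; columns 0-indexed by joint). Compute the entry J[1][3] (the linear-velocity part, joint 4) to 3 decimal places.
axis z_3 = (-1.0000,-0.0000,0.0000); lever o_n−o_3 = (-0.0000,1.4142,1.4142)
cross product → J_v[:, 3] = (-0.0000,1.4142,-1.4142)
J_ω[:, 3] = z_3
entry J[1][3] = 1.4142

1.414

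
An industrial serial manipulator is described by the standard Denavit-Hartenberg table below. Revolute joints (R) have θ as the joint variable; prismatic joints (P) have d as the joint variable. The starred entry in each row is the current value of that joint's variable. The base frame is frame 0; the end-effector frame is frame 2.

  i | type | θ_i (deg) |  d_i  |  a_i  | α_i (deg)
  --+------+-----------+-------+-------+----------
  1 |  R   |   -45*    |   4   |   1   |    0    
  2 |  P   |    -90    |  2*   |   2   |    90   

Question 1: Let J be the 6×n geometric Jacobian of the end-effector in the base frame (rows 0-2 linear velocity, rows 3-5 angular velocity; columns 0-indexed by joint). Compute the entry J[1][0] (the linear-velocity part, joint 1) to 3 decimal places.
axis z_0 = ẑ; lever o_n−o_0 = (-0.7071,-2.1213,6.0000)
cross product → J_v[:, 0] = (2.1213,-0.7071,0.0000)
J_ω[:, 0] = z_0
entry J[1][0] = -0.7071

-0.707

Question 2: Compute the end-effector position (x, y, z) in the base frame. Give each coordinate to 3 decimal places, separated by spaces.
-0.707 -2.121 6.000

after link 1: o_1 = (0.7071, -0.7071, 4.0000)
after link 2: o_2 = (-0.7071, -2.1213, 6.0000)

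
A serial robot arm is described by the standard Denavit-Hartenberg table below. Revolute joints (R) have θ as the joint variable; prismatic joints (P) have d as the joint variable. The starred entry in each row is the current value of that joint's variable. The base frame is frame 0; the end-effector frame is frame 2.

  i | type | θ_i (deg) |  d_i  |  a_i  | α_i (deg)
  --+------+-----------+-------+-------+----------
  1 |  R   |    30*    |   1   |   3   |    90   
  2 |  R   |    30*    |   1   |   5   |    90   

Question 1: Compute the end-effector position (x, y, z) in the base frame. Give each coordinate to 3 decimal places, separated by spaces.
after link 1: o_1 = (2.5981, 1.5000, 1.0000)
after link 2: o_2 = (6.8481, 2.7990, 3.5000)

6.848 2.799 3.500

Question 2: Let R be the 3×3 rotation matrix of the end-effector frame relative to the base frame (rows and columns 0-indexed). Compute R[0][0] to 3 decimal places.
0.750

End-effector x-axis (col 0 of R) = (0.7500,0.4330,0.5000)
R[0][0] = 0.7500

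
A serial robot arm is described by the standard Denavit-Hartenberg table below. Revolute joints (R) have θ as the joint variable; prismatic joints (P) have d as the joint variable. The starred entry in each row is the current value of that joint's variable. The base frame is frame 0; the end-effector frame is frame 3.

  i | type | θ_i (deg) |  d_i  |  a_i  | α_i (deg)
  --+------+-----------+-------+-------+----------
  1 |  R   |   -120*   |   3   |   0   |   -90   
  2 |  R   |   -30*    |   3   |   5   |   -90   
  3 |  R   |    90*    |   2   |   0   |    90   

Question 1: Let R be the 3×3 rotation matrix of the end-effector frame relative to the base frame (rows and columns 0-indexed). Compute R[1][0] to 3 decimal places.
0.500

End-effector x-axis (col 0 of R) = (-0.8660,0.5000,-0.0000)
R[1][0] = 0.5000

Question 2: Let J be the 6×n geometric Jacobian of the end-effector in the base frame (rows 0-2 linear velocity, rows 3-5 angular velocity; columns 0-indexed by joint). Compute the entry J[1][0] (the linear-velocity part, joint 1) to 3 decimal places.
-0.067

axis z_0 = ẑ; lever o_n−o_0 = (-0.0670,-6.1160,3.7679)
cross product → J_v[:, 0] = (6.1160,-0.0670,0.0000)
J_ω[:, 0] = z_0
entry J[1][0] = -0.0670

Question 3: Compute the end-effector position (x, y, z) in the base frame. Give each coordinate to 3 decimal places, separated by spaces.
-0.067 -6.116 3.768

after link 1: o_1 = (0.0000, 0.0000, 3.0000)
after link 2: o_2 = (0.4330, -5.2500, 5.5000)
after link 3: o_3 = (-0.0670, -6.1160, 3.7679)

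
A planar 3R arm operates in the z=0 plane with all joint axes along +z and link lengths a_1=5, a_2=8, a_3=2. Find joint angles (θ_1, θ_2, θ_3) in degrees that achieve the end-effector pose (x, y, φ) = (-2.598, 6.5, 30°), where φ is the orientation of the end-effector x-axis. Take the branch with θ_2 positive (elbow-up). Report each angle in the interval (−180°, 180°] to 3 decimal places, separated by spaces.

46.425 120.001 -136.426

wrist centre = target − a_3·(cos φ, sin φ) = (-4.3301, 5.5000)
cos θ_2 = (48.9993−5²−8²)/(2·5·8) = -0.5000; θ_2 = 120.0005° (elbow-up)
β = atan2(5.5000,-4.3301) = 128.2127°; ψ = atan2(6.9282,0.9999) = 81.7873°
θ_1 = β − ψ = 46.4254°
θ_3 = φ − θ_1 − θ_2 = -136.4260° (wrapped to (-180°,180°])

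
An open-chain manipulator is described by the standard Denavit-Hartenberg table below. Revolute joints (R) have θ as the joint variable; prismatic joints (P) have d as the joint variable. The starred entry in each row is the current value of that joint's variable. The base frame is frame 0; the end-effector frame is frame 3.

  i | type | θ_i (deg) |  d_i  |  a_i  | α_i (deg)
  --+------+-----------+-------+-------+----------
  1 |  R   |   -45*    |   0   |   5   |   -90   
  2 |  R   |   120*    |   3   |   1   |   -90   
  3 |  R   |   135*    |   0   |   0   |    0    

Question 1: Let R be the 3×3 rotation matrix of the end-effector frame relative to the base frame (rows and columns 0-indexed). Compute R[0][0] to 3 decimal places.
-0.250

End-effector x-axis (col 0 of R) = (-0.2500,-0.7500,0.6124)
R[0][0] = -0.2500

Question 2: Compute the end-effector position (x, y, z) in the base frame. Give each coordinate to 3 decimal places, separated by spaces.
after link 1: o_1 = (3.5355, -3.5355, 0.0000)
after link 2: o_2 = (5.3033, -1.0607, -0.8660)
after link 3: o_3 = (5.3033, -1.0607, -0.8660)

5.303 -1.061 -0.866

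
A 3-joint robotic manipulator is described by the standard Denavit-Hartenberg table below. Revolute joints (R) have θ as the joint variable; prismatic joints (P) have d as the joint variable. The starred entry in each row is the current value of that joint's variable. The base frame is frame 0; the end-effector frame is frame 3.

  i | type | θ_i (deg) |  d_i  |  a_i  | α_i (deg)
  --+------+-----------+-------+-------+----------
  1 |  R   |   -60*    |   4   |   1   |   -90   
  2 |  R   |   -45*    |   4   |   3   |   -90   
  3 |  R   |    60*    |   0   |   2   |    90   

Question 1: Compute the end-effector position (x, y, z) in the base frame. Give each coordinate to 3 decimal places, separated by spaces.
after link 1: o_1 = (0.5000, -0.8660, 4.0000)
after link 2: o_2 = (5.0248, -0.7031, 6.1213)
after link 3: o_3 = (3.8783, -2.1815, 6.8284)

3.878 -2.182 6.828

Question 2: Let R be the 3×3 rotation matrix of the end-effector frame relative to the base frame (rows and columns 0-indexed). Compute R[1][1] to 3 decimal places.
End-effector y-axis (col 1 of R) = (0.3536,-0.6124,-0.7071)
R[1][1] = -0.6124

-0.612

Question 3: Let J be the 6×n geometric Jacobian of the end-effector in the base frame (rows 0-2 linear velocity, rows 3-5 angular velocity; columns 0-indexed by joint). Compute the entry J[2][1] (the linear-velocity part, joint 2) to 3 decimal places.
-2.828

axis z_1 = (0.8660,0.5000,0.0000); lever o_n−o_1 = (3.3783,-1.3155,2.8284)
cross product → J_v[:, 1] = (1.4142,-2.4495,-2.8284)
J_ω[:, 1] = z_1
entry J[2][1] = -2.8284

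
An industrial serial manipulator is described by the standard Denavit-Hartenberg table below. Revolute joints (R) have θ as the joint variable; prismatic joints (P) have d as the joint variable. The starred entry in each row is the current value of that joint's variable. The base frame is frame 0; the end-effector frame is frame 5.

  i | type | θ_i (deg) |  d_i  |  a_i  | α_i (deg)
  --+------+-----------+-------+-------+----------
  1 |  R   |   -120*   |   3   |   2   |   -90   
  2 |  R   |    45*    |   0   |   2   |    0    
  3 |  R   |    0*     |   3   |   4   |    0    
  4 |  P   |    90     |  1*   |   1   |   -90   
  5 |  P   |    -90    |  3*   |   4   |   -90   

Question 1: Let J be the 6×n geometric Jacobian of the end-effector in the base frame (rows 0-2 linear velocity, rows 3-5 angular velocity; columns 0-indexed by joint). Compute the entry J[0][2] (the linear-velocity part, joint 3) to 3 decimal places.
axis z_2 = (0.8660,-0.5000,0.0000); lever o_n−o_2 = (6.9282,-4.0000,-1.4142)
cross product → J_v[:, 2] = (0.7071,1.2247,0.0000)
J_ω[:, 2] = z_2
entry J[0][2] = 0.7071

0.707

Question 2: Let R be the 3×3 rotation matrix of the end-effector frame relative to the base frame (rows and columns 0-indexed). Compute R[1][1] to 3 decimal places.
-0.612

End-effector y-axis (col 1 of R) = (-0.3536,-0.6124,-0.7071)
R[1][1] = -0.6124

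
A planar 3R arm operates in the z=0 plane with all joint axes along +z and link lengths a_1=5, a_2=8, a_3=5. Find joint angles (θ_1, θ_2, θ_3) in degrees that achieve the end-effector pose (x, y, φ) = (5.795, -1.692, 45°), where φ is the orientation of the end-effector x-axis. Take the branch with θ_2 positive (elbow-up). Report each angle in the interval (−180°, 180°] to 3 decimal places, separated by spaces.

wrist centre = target − a_3·(cos φ, sin φ) = (2.2595, -5.2275)
cos θ_2 = (32.4323−5²−8²)/(2·5·8) = -0.7071; θ_2 = 134.9991° (elbow-up)
β = atan2(-5.2275,2.2595) = -66.6248°; ψ = atan2(5.6569,-0.6568) = 96.6224°
θ_1 = β − ψ = -163.2472°
θ_3 = φ − θ_1 − θ_2 = 73.2481° (wrapped to (-180°,180°])

-163.247 134.999 73.248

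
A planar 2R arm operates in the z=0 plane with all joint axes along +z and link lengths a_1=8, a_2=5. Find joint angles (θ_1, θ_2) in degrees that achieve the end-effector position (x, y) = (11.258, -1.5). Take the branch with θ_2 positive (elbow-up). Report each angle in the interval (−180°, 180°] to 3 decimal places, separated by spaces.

-30.002 60.006

cos θ_2 = (128.9926−8²−5²)/(2·8·5) = 0.4999; θ_2 = 60.0061° (elbow-up)
β = atan2(-1.5000,11.2580) = -7.5893°; ψ = atan2(4.3304,10.4995) = 22.4131°
θ_1 = β − ψ = -30.0024°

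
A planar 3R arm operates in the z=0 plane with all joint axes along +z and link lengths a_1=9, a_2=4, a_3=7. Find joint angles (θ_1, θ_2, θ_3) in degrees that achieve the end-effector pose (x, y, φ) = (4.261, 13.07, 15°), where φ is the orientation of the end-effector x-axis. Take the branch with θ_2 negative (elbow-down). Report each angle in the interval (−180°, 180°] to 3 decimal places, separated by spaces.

120.002 -59.999 -45.003

wrist centre = target − a_3·(cos φ, sin φ) = (-2.5005, 11.2583)
cos θ_2 = (133.0010−9²−4²)/(2·9·4) = 0.5000; θ_2 = -59.9991° (elbow-down)
β = atan2(11.2583,-2.5005) = 102.5222°; ψ = atan2(-3.4641,11.0001) = -17.4799°
θ_1 = β − ψ = 120.0022°
θ_3 = φ − θ_1 − θ_2 = -45.0031° (wrapped to (-180°,180°])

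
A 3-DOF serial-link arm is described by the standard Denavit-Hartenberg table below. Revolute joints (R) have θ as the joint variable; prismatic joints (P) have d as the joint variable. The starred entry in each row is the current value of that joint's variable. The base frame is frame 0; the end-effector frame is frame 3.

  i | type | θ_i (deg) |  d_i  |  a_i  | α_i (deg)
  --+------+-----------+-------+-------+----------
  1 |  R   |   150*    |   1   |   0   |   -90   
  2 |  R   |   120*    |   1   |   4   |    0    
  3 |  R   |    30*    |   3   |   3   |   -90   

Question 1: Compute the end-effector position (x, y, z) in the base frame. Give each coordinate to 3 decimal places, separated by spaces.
after link 1: o_1 = (0.0000, 0.0000, 1.0000)
after link 2: o_2 = (1.2321, -1.8660, -2.4641)
after link 3: o_3 = (1.9821, -5.7631, -3.9641)

1.982 -5.763 -3.964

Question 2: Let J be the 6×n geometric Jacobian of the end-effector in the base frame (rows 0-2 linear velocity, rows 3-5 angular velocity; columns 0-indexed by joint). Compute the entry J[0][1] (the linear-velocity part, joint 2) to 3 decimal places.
axis z_1 = (-0.5000,-0.8660,0.0000); lever o_n−o_1 = (1.9821,-5.7631,-4.9641)
cross product → J_v[:, 1] = (4.2990,-2.4821,4.5981)
J_ω[:, 1] = z_1
entry J[0][1] = 4.2990

4.299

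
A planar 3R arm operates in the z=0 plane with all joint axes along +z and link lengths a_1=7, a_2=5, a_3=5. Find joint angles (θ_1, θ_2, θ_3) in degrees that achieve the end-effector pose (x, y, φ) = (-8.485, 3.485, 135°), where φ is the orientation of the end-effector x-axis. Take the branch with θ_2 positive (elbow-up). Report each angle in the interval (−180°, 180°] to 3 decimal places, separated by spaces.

wrist centre = target − a_3·(cos φ, sin φ) = (-4.9495, -0.0505)
cos θ_2 = (24.4998−7²−5²)/(2·7·5) = -0.7071; θ_2 = 135.0032° (elbow-up)
β = atan2(-0.0505,-4.9495) = -179.4150°; ψ = atan2(3.5353,3.4643) = 45.5817°
θ_1 = β − ψ = -224.9967°
θ_3 = φ − θ_1 − θ_2 = -135.0064° (wrapped to (-180°,180°])

135.003 135.003 -135.006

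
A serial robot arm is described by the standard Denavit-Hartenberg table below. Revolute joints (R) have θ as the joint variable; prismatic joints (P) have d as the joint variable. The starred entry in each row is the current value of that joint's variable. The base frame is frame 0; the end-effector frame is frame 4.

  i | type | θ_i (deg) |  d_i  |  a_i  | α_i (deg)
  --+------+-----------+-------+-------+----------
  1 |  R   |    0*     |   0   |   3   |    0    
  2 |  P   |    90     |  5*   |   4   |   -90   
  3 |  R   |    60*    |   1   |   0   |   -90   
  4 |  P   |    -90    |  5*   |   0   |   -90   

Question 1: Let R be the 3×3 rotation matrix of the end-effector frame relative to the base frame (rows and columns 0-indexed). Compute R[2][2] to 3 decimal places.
End-effector z-axis (col 2 of R) = (0.0000,0.5000,-0.8660)
R[2][2] = -0.8660

-0.866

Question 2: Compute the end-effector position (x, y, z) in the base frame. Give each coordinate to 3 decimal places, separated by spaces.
after link 1: o_1 = (3.0000, 0.0000, 0.0000)
after link 2: o_2 = (3.0000, 4.0000, 5.0000)
after link 3: o_3 = (2.0000, 4.0000, 5.0000)
after link 4: o_4 = (2.0000, -0.3301, 2.5000)

2.000 -0.330 2.500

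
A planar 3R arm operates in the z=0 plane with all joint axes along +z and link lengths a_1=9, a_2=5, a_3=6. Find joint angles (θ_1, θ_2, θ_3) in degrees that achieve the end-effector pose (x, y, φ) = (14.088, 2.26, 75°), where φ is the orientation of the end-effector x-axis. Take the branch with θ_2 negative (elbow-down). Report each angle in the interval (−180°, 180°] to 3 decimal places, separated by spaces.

wrist centre = target − a_3·(cos φ, sin φ) = (12.5351, -3.5356)
cos θ_2 = (169.6285−9²−5²)/(2·9·5) = 0.7070; θ_2 = -45.0100° (elbow-down)
β = atan2(-3.5356,12.5351) = -15.7512°; ψ = atan2(-3.5361,12.5349) = -15.7540°
θ_1 = β − ψ = 0.0027°
θ_3 = φ − θ_1 − θ_2 = 120.0073° (wrapped to (-180°,180°])

0.003 -45.010 120.007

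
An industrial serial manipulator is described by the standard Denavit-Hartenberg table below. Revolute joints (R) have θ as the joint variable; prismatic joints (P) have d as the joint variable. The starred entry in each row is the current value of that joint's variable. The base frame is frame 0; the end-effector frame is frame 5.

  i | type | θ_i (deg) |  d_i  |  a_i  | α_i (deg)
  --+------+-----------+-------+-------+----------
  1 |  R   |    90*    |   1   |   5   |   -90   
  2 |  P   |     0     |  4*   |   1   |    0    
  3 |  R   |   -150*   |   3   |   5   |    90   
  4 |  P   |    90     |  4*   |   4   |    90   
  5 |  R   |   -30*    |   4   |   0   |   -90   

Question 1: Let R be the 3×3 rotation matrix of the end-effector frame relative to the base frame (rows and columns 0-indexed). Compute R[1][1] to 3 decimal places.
End-effector y-axis (col 1 of R) = (-0.0000,0.8660,-0.5000)
R[1][1] = 0.8660

0.866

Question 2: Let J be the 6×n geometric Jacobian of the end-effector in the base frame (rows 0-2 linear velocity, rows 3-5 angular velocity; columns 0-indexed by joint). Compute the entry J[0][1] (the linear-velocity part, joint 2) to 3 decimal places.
prismatic axis z_1 = (-1.0000,0.0000,0.0000)
J_v[:, 1] = z_1; J_ω[:, 1] = (0,0,0)
entry J[0][1] = -1.0000

-1.000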